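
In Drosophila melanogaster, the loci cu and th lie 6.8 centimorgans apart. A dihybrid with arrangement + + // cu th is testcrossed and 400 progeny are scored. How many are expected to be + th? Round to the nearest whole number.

A map distance of 6.8 centimorgans corresponds to a recombination frequency of 0.068.
The F1 is + + / cu th, so + th is a recombinant gamete class with expected frequency r/2 = 0.068/2 = 0.0340.
Expected number = 0.0340 × 400 = 13.60 ≈ 14.

14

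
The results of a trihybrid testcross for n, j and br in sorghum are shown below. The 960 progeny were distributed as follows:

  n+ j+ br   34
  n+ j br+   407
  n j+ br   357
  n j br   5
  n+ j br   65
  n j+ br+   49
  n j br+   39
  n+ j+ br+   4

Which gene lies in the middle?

j

The two most frequent reciprocal classes, n+ j br+ and n j+ br, are the parental types, so the F1 was n+ j br+ / n j+ br.
The two rarest classes, n+ j+ br+ and n j br, are the double crossovers. Comparing them with the parentals, only the j allele has switched, so j is the middle locus and the order is br – j – n.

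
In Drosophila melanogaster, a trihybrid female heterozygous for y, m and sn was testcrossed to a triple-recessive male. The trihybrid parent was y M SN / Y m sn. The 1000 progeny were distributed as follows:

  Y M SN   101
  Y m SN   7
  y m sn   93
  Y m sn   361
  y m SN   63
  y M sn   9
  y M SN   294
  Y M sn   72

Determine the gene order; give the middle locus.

sn

The two rarest classes, y M sn and Y m SN, are the double crossovers. Comparing them with the parentals, only the sn allele has switched, so sn is the middle locus and the order is m – sn – y.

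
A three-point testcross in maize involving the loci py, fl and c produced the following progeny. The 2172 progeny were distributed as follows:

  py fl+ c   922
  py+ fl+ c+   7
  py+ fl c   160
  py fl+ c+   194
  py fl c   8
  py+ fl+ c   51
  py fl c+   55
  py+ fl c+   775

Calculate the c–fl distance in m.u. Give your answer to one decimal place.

The two most frequent reciprocal classes, py fl+ c and py+ fl c+, are the parental types, so the F1 was py fl+ c / py+ fl c+.
The two rarest classes, py fl c and py+ fl+ c+, are the double crossovers. Comparing them with the parentals, only the fl allele has switched, so fl is the middle locus and the order is py – fl – c.
Crossovers in the fl–c interval produce the single-crossover classes py fl+ c+ and py+ fl c (194 + 160 = 354) plus the double crossovers (15).
RF(fl–c) = (354 + 15) / 2172 = 369/2172 = 0.1699 → 17.0 m.u.

17.0 m.u.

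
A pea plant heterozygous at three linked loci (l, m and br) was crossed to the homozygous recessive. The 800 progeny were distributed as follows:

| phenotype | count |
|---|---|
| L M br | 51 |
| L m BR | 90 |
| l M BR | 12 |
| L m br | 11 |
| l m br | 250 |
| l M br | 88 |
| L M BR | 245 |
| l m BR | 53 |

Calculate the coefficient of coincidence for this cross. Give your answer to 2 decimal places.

The two most frequent reciprocal classes, l m br and L M BR, are the parental types, so the F1 was l m br / L M BR.
The two rarest classes, L m br and l M BR, are the double crossovers. Comparing them with the parentals, only the l allele has switched, so l is the middle locus and the order is br – l – m.
br–l: (104 + 23)/800 = 0.1588; l–m: (178 + 23)/800 = 0.2512.
Expected DCO frequency = 0.1588 × 0.2512 ≈ 0.03989; observed = 23/800 ≈ 0.02875.
Coefficient of coincidence = 0.02875/0.03989 ≈ 0.72.

0.72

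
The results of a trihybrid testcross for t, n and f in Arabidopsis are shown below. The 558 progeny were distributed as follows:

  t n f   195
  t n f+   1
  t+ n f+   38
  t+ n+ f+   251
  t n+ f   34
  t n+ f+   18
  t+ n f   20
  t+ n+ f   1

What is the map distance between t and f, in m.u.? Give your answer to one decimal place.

The two most frequent reciprocal classes, t+ n+ f+ and t n f, are the parental types, so the F1 was t+ n+ f+ / t n f.
The two rarest classes, t+ n+ f and t n f+, are the double crossovers. Comparing them with the parentals, only the f allele has switched, so f is the middle locus and the order is t – f – n.
Crossovers in the t–f interval produce the single-crossover classes t n+ f+ and t+ n f (18 + 20 = 38) plus the double crossovers (2).
RF(t–f) = (38 + 2) / 558 = 40/558 = 0.0717 → 7.2 m.u.

7.2 m.u.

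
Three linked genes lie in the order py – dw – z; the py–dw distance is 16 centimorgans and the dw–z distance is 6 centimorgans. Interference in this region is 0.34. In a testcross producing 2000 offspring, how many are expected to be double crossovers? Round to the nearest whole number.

13

Map distances give recombination frequencies of 0.160 and 0.060 for the two intervals.
With interference 0.34 (so coincidence = 0.66), expected double-crossover frequency = 0.160 × 0.060 × 0.66 = 0.00634.
Expected number = 0.00634 × 2000 = 12.67 ≈ 13.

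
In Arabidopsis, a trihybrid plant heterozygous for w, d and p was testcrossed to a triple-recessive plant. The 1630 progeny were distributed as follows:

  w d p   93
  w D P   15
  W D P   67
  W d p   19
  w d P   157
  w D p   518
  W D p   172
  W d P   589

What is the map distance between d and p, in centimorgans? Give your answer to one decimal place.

The two most frequent reciprocal classes, w D p and W d P, are the parental types, so the F1 was w D p / W d P.
The two rarest classes, w D P and W d p, are the double crossovers. Comparing them with the parentals, only the p allele has switched, so p is the middle locus and the order is w – p – d.
Crossovers in the p–d interval produce the single-crossover classes w d p and W D P (93 + 67 = 160) plus the double crossovers (34).
RF(p–d) = (160 + 34) / 1630 = 194/1630 = 0.1190 → 11.9 centimorgans.

11.9 centimorgans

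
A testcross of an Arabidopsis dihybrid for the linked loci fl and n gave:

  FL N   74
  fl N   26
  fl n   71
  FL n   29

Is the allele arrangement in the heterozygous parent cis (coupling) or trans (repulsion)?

The two most frequent classes are FL N (74) and fl n (71); these are the parental (non-recombinant) types.
So the F1 carried FL N on one chromosome and fl n on the other — the recessive alleles are on the same chromosome (cis / coupling).

cis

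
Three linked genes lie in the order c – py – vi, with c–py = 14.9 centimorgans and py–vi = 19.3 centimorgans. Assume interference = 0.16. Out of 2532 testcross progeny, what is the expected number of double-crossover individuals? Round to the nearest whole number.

Map distances give recombination frequencies of 0.149 and 0.193 for the two intervals.
With interference 0.16 (so coincidence = 0.84), expected double-crossover frequency = 0.149 × 0.193 × 0.84 = 0.02416.
Expected number = 0.02416 × 2532 = 61.16 ≈ 61.

61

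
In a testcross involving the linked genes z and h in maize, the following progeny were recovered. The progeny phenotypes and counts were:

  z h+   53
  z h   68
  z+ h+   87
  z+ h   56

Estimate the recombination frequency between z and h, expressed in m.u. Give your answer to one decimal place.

41.3 m.u.

The two most frequent classes, z+ h+ (87) and z h (68), are the parental types, so the F1 was z+ h+ / z h.
The recombinant classes are z+ h and z h+: 56 + 53 = 109.
Recombination frequency = 109/264 = 0.4129 ≈ 41.3%, i.e. 41.3 m.u.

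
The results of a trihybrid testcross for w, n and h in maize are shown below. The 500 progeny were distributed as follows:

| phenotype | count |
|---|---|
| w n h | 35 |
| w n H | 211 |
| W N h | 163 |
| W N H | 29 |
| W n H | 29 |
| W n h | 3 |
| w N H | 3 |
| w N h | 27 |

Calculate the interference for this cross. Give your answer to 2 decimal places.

0.31

The two most frequent reciprocal classes, W N h and w n H, are the parental types, so the F1 was W N h / w n H.
The two rarest classes, W n h and w N H, are the double crossovers. Comparing them with the parentals, only the n allele has switched, so n is the middle locus and the order is h – n – w.
h–n: (64 + 6)/500 = 0.1400; n–w: (56 + 6)/500 = 0.1240.
Expected DCO frequency = 0.1400 × 0.1240 ≈ 0.01736; observed = 6/500 ≈ 0.01200.
Coefficient of coincidence = 0.01200/0.01736 ≈ 0.69; interference = 1 − 0.69 = 0.31.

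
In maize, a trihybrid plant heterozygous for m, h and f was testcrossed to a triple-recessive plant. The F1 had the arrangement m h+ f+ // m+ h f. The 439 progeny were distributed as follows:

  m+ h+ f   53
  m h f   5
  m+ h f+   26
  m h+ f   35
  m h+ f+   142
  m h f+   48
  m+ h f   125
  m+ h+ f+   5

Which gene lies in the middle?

The two rarest classes, m+ h+ f+ and m h f, are the double crossovers. Comparing them with the parentals, only the m allele has switched, so m is the middle locus and the order is h – m – f.

m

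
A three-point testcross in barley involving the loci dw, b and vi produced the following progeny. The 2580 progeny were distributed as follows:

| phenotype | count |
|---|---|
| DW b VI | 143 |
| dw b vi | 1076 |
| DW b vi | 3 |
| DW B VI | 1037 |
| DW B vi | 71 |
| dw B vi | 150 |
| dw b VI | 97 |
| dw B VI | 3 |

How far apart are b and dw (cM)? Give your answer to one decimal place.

The two most frequent reciprocal classes, dw b vi and DW B VI, are the parental types, so the F1 was dw b vi / DW B VI.
The two rarest classes, DW b vi and dw B VI, are the double crossovers. Comparing them with the parentals, only the dw allele has switched, so dw is the middle locus and the order is vi – dw – b.
Crossovers in the dw–b interval produce the single-crossover classes dw B vi and DW b VI (150 + 143 = 293) plus the double crossovers (6).
RF(dw–b) = (293 + 6) / 2580 = 299/2580 = 0.1159 → 11.6 cM.

11.6 cM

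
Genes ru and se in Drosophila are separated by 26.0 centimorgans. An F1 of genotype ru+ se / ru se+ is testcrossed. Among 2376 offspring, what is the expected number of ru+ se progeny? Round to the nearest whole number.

879

A map distance of 26.0 centimorgans corresponds to a recombination frequency of 0.260.
The F1 is ru+ se / ru se+, so ru+ se is a parental gamete class with expected frequency (1 − r)/2 = 0.740/2 = 0.3700.
Expected number = 0.3700 × 2376 = 879.12 ≈ 879.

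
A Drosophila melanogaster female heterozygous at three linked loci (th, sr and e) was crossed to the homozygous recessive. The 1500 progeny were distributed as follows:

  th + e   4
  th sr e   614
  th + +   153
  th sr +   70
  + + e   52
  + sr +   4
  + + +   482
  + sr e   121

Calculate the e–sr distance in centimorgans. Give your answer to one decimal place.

The two most frequent reciprocal classes, th sr e and + + +, are the parental types, so the F1 was th sr e / + + +.
The two rarest classes, th + e and + sr +, are the double crossovers. Comparing them with the parentals, only the sr allele has switched, so sr is the middle locus and the order is e – sr – th.
Crossovers in the e–sr interval produce the single-crossover classes th sr + and + + e (70 + 52 = 122) plus the double crossovers (8).
RF(e–sr) = (122 + 8) / 1500 = 130/1500 = 0.0867 → 8.7 centimorgans.

8.7 centimorgans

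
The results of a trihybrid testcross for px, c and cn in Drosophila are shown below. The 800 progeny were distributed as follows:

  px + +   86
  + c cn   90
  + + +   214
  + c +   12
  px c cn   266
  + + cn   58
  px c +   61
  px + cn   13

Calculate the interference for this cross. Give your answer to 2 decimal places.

0.31

The two most frequent reciprocal classes, px c cn and + + +, are the parental types, so the F1 was px c cn / + + +.
The two rarest classes, px + cn and + c +, are the double crossovers. Comparing them with the parentals, only the c allele has switched, so c is the middle locus and the order is px – c – cn.
px–c: (176 + 25)/800 = 0.2512; c–cn: (119 + 25)/800 = 0.1800.
Expected DCO frequency = 0.2512 × 0.1800 ≈ 0.04522; observed = 25/800 ≈ 0.03125.
Coefficient of coincidence = 0.03125/0.04522 ≈ 0.69; interference = 1 − 0.69 = 0.31.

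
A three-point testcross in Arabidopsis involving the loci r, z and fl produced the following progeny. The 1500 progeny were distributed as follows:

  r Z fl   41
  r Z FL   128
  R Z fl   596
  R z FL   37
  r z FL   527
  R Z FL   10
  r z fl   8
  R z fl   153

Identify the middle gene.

fl

The two most frequent reciprocal classes, R Z fl and r z FL, are the parental types, so the F1 was R Z fl / r z FL.
The two rarest classes, R Z FL and r z fl, are the double crossovers. Comparing them with the parentals, only the fl allele has switched, so fl is the middle locus and the order is r – fl – z.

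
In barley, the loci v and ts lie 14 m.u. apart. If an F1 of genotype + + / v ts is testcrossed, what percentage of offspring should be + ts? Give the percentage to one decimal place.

A map distance of 14 m.u. corresponds to a recombination frequency of 0.140.
The F1 is + + / v ts, so + ts is a recombinant gamete class with expected frequency r/2 = 0.140/2 = 0.0700.
That is 0.0700 = 7.0% of the progeny.

7.0%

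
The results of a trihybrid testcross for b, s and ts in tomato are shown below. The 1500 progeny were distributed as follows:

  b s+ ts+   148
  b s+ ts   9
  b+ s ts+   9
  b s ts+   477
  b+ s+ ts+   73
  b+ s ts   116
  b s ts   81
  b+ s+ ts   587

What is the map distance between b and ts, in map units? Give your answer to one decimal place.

The two most frequent reciprocal classes, b s ts+ and b+ s+ ts, are the parental types, so the F1 was b s ts+ / b+ s+ ts.
The two rarest classes, b+ s ts+ and b s+ ts, are the double crossovers. Comparing them with the parentals, only the b allele has switched, so b is the middle locus and the order is ts – b – s.
Crossovers in the ts–b interval produce the single-crossover classes b s ts and b+ s+ ts+ (81 + 73 = 154) plus the double crossovers (18).
RF(ts–b) = (154 + 18) / 1500 = 172/1500 = 0.1147 → 11.5 map units.

11.5 map units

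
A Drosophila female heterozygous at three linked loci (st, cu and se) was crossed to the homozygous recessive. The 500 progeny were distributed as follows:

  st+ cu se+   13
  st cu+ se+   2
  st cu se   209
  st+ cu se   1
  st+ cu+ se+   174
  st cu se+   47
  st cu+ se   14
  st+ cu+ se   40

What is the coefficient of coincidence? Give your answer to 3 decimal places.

0.556

The two most frequent reciprocal classes, st+ cu+ se+ and st cu se, are the parental types, so the F1 was st+ cu+ se+ / st cu se.
The two rarest classes, st cu+ se+ and st+ cu se, are the double crossovers. Comparing them with the parentals, only the st allele has switched, so st is the middle locus and the order is se – st – cu.
se–st: (87 + 3)/500 = 0.1800; st–cu: (27 + 3)/500 = 0.0600.
Expected DCO frequency = 0.1800 × 0.0600 ≈ 0.01080; observed = 3/500 ≈ 0.00600.
Coefficient of coincidence = 0.00600/0.01080 ≈ 0.556.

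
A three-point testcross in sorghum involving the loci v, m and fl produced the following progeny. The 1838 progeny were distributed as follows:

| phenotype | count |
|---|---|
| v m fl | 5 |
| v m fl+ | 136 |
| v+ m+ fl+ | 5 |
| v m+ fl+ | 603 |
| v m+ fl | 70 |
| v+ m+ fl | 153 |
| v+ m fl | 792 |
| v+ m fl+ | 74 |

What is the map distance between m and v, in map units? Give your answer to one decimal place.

16.3 map units

The two most frequent reciprocal classes, v+ m fl and v m+ fl+, are the parental types, so the F1 was v+ m fl / v m+ fl+.
The two rarest classes, v m fl and v+ m+ fl+, are the double crossovers. Comparing them with the parentals, only the v allele has switched, so v is the middle locus and the order is fl – v – m.
Crossovers in the v–m interval produce the single-crossover classes v+ m+ fl and v m fl+ (153 + 136 = 289) plus the double crossovers (10).
RF(v–m) = (289 + 10) / 1838 = 299/1838 = 0.1627 → 16.3 map units.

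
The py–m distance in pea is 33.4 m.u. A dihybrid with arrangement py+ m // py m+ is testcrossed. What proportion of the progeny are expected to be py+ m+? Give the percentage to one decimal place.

A map distance of 33.4 m.u. corresponds to a recombination frequency of 0.334.
The F1 is py+ m / py m+, so py+ m+ is a recombinant gamete class with expected frequency r/2 = 0.334/2 = 0.1670.
That is 0.1670 = 16.7% of the progeny.

16.7%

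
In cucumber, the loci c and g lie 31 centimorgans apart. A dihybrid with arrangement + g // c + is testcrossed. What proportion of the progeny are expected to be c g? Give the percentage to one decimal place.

A map distance of 31 centimorgans corresponds to a recombination frequency of 0.310.
The F1 is + g / c +, so c g is a recombinant gamete class with expected frequency r/2 = 0.310/2 = 0.1550.
That is 0.1550 = 15.5% of the progeny.

15.5%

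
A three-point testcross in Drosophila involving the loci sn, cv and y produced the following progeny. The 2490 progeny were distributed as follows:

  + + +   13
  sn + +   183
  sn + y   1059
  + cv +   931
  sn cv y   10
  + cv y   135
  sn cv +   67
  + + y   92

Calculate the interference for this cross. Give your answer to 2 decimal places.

The two most frequent reciprocal classes, + cv + and sn + y, are the parental types, so the F1 was + cv + / sn + y.
The two rarest classes, + + + and sn cv y, are the double crossovers. Comparing them with the parentals, only the cv allele has switched, so cv is the middle locus and the order is y – cv – sn.
y–cv: (318 + 23)/2490 = 0.1369; cv–sn: (159 + 23)/2490 = 0.0731.
Expected DCO frequency = 0.1369 × 0.0731 ≈ 0.01001; observed = 23/2490 ≈ 0.00924.
Coefficient of coincidence = 0.00924/0.01001 ≈ 0.92; interference = 1 − 0.92 = 0.08.

0.08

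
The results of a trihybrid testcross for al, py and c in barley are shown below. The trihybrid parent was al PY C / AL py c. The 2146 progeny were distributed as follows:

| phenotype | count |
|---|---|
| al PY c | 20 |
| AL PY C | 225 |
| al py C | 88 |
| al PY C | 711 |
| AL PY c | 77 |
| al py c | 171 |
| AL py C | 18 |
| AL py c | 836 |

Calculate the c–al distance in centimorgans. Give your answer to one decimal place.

The two rarest classes, al PY c and AL py C, are the double crossovers. Comparing them with the parentals, only the c allele has switched, so c is the middle locus and the order is py – c – al.
Crossovers in the c–al interval produce the single-crossover classes AL PY C and al py c (225 + 171 = 396) plus the double crossovers (38).
RF(c–al) = (396 + 38) / 2146 = 434/2146 = 0.2022 → 20.2 centimorgans.

20.2 centimorgans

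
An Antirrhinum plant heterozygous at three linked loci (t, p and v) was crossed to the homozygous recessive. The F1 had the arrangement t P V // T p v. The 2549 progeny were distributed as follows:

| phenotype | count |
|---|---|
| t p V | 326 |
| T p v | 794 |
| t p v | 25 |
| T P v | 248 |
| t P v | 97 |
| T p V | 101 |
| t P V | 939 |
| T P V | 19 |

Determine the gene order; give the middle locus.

t

The two rarest classes, T P V and t p v, are the double crossovers. Comparing them with the parentals, only the t allele has switched, so t is the middle locus and the order is p – t – v.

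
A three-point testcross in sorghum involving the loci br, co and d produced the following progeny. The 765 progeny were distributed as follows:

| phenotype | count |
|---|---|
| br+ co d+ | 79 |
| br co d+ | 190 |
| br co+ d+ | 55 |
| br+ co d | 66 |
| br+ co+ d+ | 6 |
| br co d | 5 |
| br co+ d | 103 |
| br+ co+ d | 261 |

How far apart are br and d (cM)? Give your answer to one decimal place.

25.2 cM

The two most frequent reciprocal classes, br+ co+ d and br co d+, are the parental types, so the F1 was br+ co+ d / br co d+.
The two rarest classes, br+ co+ d+ and br co d, are the double crossovers. Comparing them with the parentals, only the d allele has switched, so d is the middle locus and the order is br – d – co.
Crossovers in the br–d interval produce the single-crossover classes br co+ d and br+ co d+ (103 + 79 = 182) plus the double crossovers (11).
RF(br–d) = (182 + 11) / 765 = 193/765 = 0.2523 → 25.2 cM.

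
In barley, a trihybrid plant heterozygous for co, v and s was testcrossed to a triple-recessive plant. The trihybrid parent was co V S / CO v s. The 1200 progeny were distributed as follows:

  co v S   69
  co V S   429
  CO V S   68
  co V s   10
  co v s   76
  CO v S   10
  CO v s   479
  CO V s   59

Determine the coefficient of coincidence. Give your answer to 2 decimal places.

The two rarest classes, co V s and CO v S, are the double crossovers. Comparing them with the parentals, only the s allele has switched, so s is the middle locus and the order is v – s – co.
v–s: (128 + 20)/1200 = 0.1233; s–co: (144 + 20)/1200 = 0.1367.
Expected DCO frequency = 0.1233 × 0.1367 ≈ 0.01686; observed = 20/1200 ≈ 0.01667.
Coefficient of coincidence = 0.01667/0.01686 ≈ 0.99.

0.99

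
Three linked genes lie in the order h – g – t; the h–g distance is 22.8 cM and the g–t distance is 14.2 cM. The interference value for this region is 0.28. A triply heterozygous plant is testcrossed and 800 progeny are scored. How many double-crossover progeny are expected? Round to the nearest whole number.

19

Map distances give recombination frequencies of 0.228 and 0.142 for the two intervals.
With interference 0.28 (so coincidence = 0.72), expected double-crossover frequency = 0.228 × 0.142 × 0.72 = 0.02331.
Expected number = 0.02331 × 800 = 18.65 ≈ 19.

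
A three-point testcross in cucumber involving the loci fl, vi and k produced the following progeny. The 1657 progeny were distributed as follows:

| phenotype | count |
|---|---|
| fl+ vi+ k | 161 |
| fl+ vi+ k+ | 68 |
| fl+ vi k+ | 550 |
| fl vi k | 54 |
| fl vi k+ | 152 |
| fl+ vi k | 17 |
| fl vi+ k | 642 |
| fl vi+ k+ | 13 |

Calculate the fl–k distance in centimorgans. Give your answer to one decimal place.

The two most frequent reciprocal classes, fl+ vi k+ and fl vi+ k, are the parental types, so the F1 was fl+ vi k+ / fl vi+ k.
The two rarest classes, fl+ vi k and fl vi+ k+, are the double crossovers. Comparing them with the parentals, only the k allele has switched, so k is the middle locus and the order is fl – k – vi.
Crossovers in the fl–k interval produce the single-crossover classes fl vi k+ and fl+ vi+ k (152 + 161 = 313) plus the double crossovers (30).
RF(fl–k) = (313 + 30) / 1657 = 343/1657 = 0.2070 → 20.7 centimorgans.

20.7 centimorgans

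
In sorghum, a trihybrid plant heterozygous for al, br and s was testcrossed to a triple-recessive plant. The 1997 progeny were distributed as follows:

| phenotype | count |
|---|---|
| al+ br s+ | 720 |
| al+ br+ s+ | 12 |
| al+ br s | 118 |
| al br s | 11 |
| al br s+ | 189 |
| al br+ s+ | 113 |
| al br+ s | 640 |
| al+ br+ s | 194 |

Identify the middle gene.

br

The two most frequent reciprocal classes, al+ br s+ and al br+ s, are the parental types, so the F1 was al+ br s+ / al br+ s.
The two rarest classes, al+ br+ s+ and al br s, are the double crossovers. Comparing them with the parentals, only the br allele has switched, so br is the middle locus and the order is s – br – al.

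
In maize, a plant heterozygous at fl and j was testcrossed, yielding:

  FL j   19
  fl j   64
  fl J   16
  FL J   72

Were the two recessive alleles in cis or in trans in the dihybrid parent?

cis

The two most frequent classes are FL J (72) and fl j (64); these are the parental (non-recombinant) types.
So the F1 carried FL J on one chromosome and fl j on the other — the recessive alleles are on the same chromosome (cis / coupling).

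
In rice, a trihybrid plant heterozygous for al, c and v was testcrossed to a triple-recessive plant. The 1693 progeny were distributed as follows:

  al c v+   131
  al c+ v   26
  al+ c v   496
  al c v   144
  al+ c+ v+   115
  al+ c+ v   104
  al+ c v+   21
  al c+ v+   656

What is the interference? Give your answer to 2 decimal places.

The two most frequent reciprocal classes, al c+ v+ and al+ c v, are the parental types, so the F1 was al c+ v+ / al+ c v.
The two rarest classes, al c+ v and al+ c v+, are the double crossovers. Comparing them with the parentals, only the v allele has switched, so v is the middle locus and the order is c – v – al.
c–v: (235 + 47)/1693 = 0.1666; v–al: (259 + 47)/1693 = 0.1807.
Expected DCO frequency = 0.1666 × 0.1807 ≈ 0.03010; observed = 47/1693 ≈ 0.02776.
Coefficient of coincidence = 0.02776/0.03010 ≈ 0.92; interference = 1 − 0.92 = 0.08.

0.08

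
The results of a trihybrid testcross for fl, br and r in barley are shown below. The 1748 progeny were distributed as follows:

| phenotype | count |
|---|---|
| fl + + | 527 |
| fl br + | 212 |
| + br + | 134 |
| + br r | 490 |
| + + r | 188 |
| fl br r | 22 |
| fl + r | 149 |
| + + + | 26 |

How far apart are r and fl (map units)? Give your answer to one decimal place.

18.9 map units

The two most frequent reciprocal classes, fl + + and + br r, are the parental types, so the F1 was fl + + / + br r.
The two rarest classes, + + + and fl br r, are the double crossovers. Comparing them with the parentals, only the fl allele has switched, so fl is the middle locus and the order is br – fl – r.
Crossovers in the fl–r interval produce the single-crossover classes fl + r and + br + (149 + 134 = 283) plus the double crossovers (48).
RF(fl–r) = (283 + 48) / 1748 = 331/1748 = 0.1894 → 18.9 map units.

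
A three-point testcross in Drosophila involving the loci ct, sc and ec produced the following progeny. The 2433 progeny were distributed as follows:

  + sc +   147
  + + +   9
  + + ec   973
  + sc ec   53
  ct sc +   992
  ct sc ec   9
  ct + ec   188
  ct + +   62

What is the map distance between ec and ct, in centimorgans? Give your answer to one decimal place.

14.5 centimorgans

The two most frequent reciprocal classes, ct sc + and + + ec, are the parental types, so the F1 was ct sc + / + + ec.
The two rarest classes, ct sc ec and + + +, are the double crossovers. Comparing them with the parentals, only the ec allele has switched, so ec is the middle locus and the order is ct – ec – sc.
Crossovers in the ct–ec interval produce the single-crossover classes + sc + and ct + ec (147 + 188 = 335) plus the double crossovers (18).
RF(ct–ec) = (335 + 18) / 2433 = 353/2433 = 0.1451 → 14.5 centimorgans.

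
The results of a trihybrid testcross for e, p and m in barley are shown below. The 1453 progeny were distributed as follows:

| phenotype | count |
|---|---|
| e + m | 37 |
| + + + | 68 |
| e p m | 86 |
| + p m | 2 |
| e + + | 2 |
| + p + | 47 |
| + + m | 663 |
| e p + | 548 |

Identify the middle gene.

p

The two most frequent reciprocal classes, + + m and e p +, are the parental types, so the F1 was + + m / e p +.
The two rarest classes, + p m and e + +, are the double crossovers. Comparing them with the parentals, only the p allele has switched, so p is the middle locus and the order is e – p – m.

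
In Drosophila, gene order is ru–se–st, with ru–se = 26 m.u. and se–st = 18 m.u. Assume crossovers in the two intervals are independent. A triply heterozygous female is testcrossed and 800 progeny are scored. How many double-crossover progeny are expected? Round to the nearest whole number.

37

Map distances give recombination frequencies of 0.260 and 0.180 for the two intervals.
With no interference, expected double-crossover frequency = 0.260 × 0.180 = 0.04680.
Expected number = 0.04680 × 800 = 37.44 ≈ 37.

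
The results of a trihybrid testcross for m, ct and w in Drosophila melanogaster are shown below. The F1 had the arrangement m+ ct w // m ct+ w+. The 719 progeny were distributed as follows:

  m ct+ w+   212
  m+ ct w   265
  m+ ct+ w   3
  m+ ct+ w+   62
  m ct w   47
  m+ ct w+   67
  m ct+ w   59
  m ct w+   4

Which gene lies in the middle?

ct

The two rarest classes, m+ ct+ w and m ct w+, are the double crossovers. Comparing them with the parentals, only the ct allele has switched, so ct is the middle locus and the order is m – ct – w.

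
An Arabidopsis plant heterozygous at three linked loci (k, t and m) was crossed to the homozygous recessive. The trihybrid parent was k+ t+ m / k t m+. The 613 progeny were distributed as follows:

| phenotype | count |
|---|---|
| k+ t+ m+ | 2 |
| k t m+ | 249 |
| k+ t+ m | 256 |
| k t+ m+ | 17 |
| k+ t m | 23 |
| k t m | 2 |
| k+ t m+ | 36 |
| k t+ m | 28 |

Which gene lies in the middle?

m

The two rarest classes, k+ t+ m+ and k t m, are the double crossovers. Comparing them with the parentals, only the m allele has switched, so m is the middle locus and the order is k – m – t.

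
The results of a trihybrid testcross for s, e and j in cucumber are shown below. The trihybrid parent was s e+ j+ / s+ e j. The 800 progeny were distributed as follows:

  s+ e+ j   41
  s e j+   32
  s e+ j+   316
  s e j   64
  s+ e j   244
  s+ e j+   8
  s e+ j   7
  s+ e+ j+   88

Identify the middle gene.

j

The two rarest classes, s e+ j and s+ e j+, are the double crossovers. Comparing them with the parentals, only the j allele has switched, so j is the middle locus and the order is s – j – e.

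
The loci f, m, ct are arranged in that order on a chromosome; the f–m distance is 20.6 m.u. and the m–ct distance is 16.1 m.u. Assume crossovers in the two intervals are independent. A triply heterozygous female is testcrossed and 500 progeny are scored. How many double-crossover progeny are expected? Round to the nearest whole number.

17

Map distances give recombination frequencies of 0.206 and 0.161 for the two intervals.
With no interference, expected double-crossover frequency = 0.206 × 0.161 = 0.03317.
Expected number = 0.03317 × 500 = 16.58 ≈ 17.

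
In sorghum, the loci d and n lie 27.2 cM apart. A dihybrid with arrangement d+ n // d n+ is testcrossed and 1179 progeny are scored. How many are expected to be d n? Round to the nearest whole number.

A map distance of 27.2 cM corresponds to a recombination frequency of 0.272.
The F1 is d+ n / d n+, so d n is a recombinant gamete class with expected frequency r/2 = 0.272/2 = 0.1360.
Expected number = 0.1360 × 1179 = 160.34 ≈ 160.

160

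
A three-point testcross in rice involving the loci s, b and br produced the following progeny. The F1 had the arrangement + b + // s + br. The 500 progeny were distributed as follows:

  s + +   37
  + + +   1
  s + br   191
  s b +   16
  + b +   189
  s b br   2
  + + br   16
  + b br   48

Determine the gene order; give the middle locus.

b

The two rarest classes, + + + and s b br, are the double crossovers. Comparing them with the parentals, only the b allele has switched, so b is the middle locus and the order is br – b – s.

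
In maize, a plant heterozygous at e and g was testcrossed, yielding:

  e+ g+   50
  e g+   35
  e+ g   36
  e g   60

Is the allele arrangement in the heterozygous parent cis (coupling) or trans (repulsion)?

cis

The two most frequent classes are e+ g+ (50) and e g (60); these are the parental (non-recombinant) types.
So the F1 carried e+ g+ on one chromosome and e g on the other — the recessive alleles are on the same chromosome (cis / coupling).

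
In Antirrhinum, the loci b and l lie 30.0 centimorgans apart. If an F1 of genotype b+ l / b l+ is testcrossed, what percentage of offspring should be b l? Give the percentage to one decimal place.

A map distance of 30.0 centimorgans corresponds to a recombination frequency of 0.300.
The F1 is b+ l / b l+, so b l is a recombinant gamete class with expected frequency r/2 = 0.300/2 = 0.1500.
That is 0.1500 = 15.0% of the progeny.

15.0%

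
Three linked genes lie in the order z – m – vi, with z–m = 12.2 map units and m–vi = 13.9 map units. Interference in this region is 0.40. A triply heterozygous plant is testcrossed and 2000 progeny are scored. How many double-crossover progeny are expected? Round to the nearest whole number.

20

Map distances give recombination frequencies of 0.122 and 0.139 for the two intervals.
With interference 0.40 (so coincidence = 0.60), expected double-crossover frequency = 0.122 × 0.139 × 0.60 = 0.01017.
Expected number = 0.01017 × 2000 = 20.35 ≈ 20.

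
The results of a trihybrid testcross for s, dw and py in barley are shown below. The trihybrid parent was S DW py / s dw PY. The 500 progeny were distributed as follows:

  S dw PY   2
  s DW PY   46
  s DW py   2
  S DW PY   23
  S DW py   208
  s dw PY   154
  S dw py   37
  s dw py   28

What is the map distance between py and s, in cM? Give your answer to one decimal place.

11.0 cM

The two rarest classes, s DW py and S dw PY, are the double crossovers. Comparing them with the parentals, only the s allele has switched, so s is the middle locus and the order is py – s – dw.
Crossovers in the py–s interval produce the single-crossover classes S DW PY and s dw py (23 + 28 = 51) plus the double crossovers (4).
RF(py–s) = (51 + 4) / 500 = 55/500 = 0.1100 → 11.0 cM.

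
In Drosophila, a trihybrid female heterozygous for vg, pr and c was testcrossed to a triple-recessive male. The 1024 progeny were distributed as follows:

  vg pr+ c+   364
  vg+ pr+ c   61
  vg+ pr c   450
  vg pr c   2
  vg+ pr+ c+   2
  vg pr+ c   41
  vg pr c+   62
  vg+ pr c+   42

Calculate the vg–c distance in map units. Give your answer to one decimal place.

The two most frequent reciprocal classes, vg+ pr c and vg pr+ c+, are the parental types, so the F1 was vg+ pr c / vg pr+ c+.
The two rarest classes, vg pr c and vg+ pr+ c+, are the double crossovers. Comparing them with the parentals, only the vg allele has switched, so vg is the middle locus and the order is c – vg – pr.
Crossovers in the c–vg interval produce the single-crossover classes vg+ pr c+ and vg pr+ c (42 + 41 = 83) plus the double crossovers (4).
RF(c–vg) = (83 + 4) / 1024 = 87/1024 = 0.0850 → 8.5 map units.

8.5 map units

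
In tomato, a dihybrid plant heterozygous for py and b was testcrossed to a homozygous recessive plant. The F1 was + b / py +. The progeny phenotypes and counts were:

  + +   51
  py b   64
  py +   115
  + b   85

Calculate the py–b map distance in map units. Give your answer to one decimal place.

36.5 map units

The recombinant classes are + + and py b: 51 + 64 = 115.
Recombination frequency = 115/315 = 0.3651 ≈ 36.5%, i.e. 36.5 map units.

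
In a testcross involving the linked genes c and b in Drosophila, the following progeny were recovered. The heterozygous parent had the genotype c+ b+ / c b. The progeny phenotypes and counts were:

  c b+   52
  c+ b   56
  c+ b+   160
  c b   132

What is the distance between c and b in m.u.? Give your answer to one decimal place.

27.0 m.u.

The recombinant classes are c+ b and c b+: 56 + 52 = 108.
Recombination frequency = 108/400 = 0.2700 ≈ 27.0%, i.e. 27.0 m.u.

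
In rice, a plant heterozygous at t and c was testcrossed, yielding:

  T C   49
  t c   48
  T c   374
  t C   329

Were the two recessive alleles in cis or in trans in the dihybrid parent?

The two most frequent classes are T c (374) and t C (329); these are the parental (non-recombinant) types.
So the F1 carried T c on one chromosome and t C on the other — the recessive alleles are on opposite chromosomes (trans / repulsion).

trans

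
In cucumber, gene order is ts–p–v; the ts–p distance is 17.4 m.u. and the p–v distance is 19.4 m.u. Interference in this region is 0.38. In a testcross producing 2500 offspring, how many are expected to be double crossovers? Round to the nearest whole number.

52

Map distances give recombination frequencies of 0.174 and 0.194 for the two intervals.
With interference 0.38 (so coincidence = 0.62), expected double-crossover frequency = 0.174 × 0.194 × 0.62 = 0.02093.
Expected number = 0.02093 × 2500 = 52.32 ≈ 52.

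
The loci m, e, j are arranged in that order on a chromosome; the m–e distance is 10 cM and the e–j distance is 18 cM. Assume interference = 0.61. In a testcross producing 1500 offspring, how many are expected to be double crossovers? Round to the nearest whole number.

11

Map distances give recombination frequencies of 0.100 and 0.180 for the two intervals.
With interference 0.61 (so coincidence = 0.39), expected double-crossover frequency = 0.100 × 0.180 × 0.39 = 0.00702.
Expected number = 0.00702 × 1500 = 10.53 ≈ 11.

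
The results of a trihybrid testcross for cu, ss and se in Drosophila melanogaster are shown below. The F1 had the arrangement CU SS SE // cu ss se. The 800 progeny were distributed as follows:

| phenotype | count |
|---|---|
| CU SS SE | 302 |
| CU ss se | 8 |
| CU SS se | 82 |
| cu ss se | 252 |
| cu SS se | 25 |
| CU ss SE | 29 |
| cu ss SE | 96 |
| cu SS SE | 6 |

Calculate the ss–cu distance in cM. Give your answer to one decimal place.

The two rarest classes, cu SS SE and CU ss se, are the double crossovers. Comparing them with the parentals, only the cu allele has switched, so cu is the middle locus and the order is ss – cu – se.
Crossovers in the ss–cu interval produce the single-crossover classes CU ss SE and cu SS se (29 + 25 = 54) plus the double crossovers (14).
RF(ss–cu) = (54 + 14) / 800 = 68/800 = 0.0850 → 8.5 cM.

8.5 cM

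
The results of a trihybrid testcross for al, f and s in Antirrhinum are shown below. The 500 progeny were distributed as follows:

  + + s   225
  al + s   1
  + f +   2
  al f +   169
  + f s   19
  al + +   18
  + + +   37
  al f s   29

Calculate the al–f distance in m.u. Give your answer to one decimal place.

8.0 m.u.

The two most frequent reciprocal classes, al f + and + + s, are the parental types, so the F1 was al f + / + + s.
The two rarest classes, + f + and al + s, are the double crossovers. Comparing them with the parentals, only the al allele has switched, so al is the middle locus and the order is s – al – f.
Crossovers in the al–f interval produce the single-crossover classes al + + and + f s (18 + 19 = 37) plus the double crossovers (3).
RF(al–f) = (37 + 3) / 500 = 40/500 = 0.0800 → 8.0 m.u.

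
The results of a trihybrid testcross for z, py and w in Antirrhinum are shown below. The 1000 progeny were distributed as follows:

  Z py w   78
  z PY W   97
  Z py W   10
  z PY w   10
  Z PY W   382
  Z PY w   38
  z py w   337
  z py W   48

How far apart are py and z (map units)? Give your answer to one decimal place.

The two most frequent reciprocal classes, z py w and Z PY W, are the parental types, so the F1 was z py w / Z PY W.
The two rarest classes, z PY w and Z py W, are the double crossovers. Comparing them with the parentals, only the py allele has switched, so py is the middle locus and the order is w – py – z.
Crossovers in the py–z interval produce the single-crossover classes Z py w and z PY W (78 + 97 = 175) plus the double crossovers (20).
RF(py–z) = (175 + 20) / 1000 = 195/1000 = 0.1950 → 19.5 map units.

19.5 map units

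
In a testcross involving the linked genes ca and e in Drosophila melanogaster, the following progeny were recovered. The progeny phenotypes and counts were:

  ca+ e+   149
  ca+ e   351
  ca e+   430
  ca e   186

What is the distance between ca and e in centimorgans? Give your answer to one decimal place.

The two most frequent classes, ca+ e (351) and ca e+ (430), are the parental types, so the F1 was ca+ e / ca e+.
The recombinant classes are ca+ e+ and ca e: 149 + 186 = 335.
Recombination frequency = 335/1116 = 0.3002 ≈ 30.0%, i.e. 30.0 centimorgans.

30.0 centimorgans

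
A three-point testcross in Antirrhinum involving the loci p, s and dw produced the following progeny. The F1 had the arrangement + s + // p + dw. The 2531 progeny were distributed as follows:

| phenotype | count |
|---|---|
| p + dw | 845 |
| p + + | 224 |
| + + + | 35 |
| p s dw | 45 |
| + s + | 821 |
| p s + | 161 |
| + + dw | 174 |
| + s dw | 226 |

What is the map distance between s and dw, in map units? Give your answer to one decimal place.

The two rarest classes, + + + and p s dw, are the double crossovers. Comparing them with the parentals, only the s allele has switched, so s is the middle locus and the order is p – s – dw.
Crossovers in the s–dw interval produce the single-crossover classes + s dw and p + + (226 + 224 = 450) plus the double crossovers (80).
RF(s–dw) = (450 + 80) / 2531 = 530/2531 = 0.2094 → 20.9 map units.

20.9 map units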